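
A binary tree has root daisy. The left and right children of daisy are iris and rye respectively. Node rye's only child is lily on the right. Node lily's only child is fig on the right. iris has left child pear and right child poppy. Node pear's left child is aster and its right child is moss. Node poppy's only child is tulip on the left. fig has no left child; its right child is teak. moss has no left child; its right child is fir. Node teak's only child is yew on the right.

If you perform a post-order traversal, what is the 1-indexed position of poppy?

6

Post-order visits the left subtree, then the right subtree, then the node.
At daisy: go left to iris.
  At iris: go left to pear.
    At pear: go left to aster.
      aster is a leaf — visit aster.
    At pear: go right to moss.
      At moss: no left child.
      At moss: go right to fir.
        fir is a leaf — visit fir.
      Visit moss.
    Visit pear.
  At iris: go right to poppy.
    At poppy: go left to tulip.
      tulip is a leaf — visit tulip.
    At poppy: no right child.
    Visit poppy.
  Visit iris.
At daisy: go right to rye.
  At rye: no left child.
  At rye: go right to lily.
    At lily: no left child.
    At lily: go right to fig.
      At fig: no left child.
      At fig: go right to teak.
        At teak: no left child.
        At teak: go right to yew.
          yew is a leaf — visit yew.
        Visit teak.
      Visit fig.
    Visit lily.
  Visit rye.
Visit daisy.
Full post-order sequence: aster, fir, moss, pear, tulip, poppy, iris, yew, teak, fig, lily, rye, daisy.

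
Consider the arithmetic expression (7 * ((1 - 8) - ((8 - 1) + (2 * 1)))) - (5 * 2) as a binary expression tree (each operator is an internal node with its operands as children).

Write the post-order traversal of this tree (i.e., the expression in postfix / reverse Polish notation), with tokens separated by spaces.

Post-order on an expression tree gives postfix notation: for each operator, emit left operand, right operand, then the operator.

7 1 8 - 8 1 - 2 1 * + - * 5 2 * -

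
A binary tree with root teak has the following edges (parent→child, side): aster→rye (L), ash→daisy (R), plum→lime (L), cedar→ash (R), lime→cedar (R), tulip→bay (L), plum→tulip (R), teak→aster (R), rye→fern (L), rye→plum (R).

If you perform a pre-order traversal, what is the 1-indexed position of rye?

Pre-order visits the node, then its left subtree, then its right subtree.
Visit teak.
At teak: no left child.
At teak: go right to aster.
  Visit aster.
  At aster: go left to rye.
    Visit rye.
    At rye: go left to fern.
      fern is a leaf — visit fern.
    At rye: go right to plum.
      Visit plum.
      At plum: go left to lime.
        Visit lime.
        At lime: no left child.
        At lime: go right to cedar.
          Visit cedar.
          At cedar: no left child.
          At cedar: go right to ash.
            Visit ash.
            At ash: no left child.
            At ash: go right to daisy.
              daisy is a leaf — visit daisy.
      At plum: go right to tulip.
        Visit tulip.
        At tulip: go left to bay.
          bay is a leaf — visit bay.
        At tulip: no right child.
  At aster: no right child.
Full pre-order sequence: teak, aster, rye, fern, plum, lime, cedar, ash, daisy, tulip, bay.

3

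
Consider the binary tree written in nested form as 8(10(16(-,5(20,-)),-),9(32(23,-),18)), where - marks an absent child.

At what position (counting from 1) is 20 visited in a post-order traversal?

Post-order visits the left subtree, then the right subtree, then the node.
At 8: go left to 10.
  At 10: go left to 16.
    At 16: no left child.
    At 16: go right to 5.
      At 5: go left to 20.
        20 is a leaf — visit 20.
      At 5: no right child.
      Visit 5.
    Visit 16.
  At 10: no right child.
  Visit 10.
At 8: go right to 9.
  At 9: go left to 32.
    At 32: go left to 23.
      23 is a leaf — visit 23.
    At 32: no right child.
    Visit 32.
  At 9: go right to 18.
    18 is a leaf — visit 18.
  Visit 9.
Visit 8.
Full post-order sequence: 20, 5, 16, 10, 23, 32, 18, 9, 8.

1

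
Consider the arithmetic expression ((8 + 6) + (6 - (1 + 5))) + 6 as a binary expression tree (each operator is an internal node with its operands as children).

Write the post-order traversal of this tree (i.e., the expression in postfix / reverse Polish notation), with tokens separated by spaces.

8 6 + 6 1 5 + - + 6 +

Post-order on an expression tree gives postfix notation: for each operator, emit left operand, right operand, then the operator.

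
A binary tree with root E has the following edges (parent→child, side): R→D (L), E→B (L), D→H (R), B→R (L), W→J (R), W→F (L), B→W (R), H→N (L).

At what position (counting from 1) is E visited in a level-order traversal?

Level-order visits nodes level by level from the root, left to right within each level.
Level 0: E
Level 1: B
Level 2: R, W
Level 3: D, F, J
Level 4: H
Level 5: N
Full level-order sequence: E, B, R, W, D, F, J, H, N.

1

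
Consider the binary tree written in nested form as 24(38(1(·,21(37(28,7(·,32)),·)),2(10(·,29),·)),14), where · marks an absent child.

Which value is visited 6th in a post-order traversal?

1

Post-order visits the left subtree, then the right subtree, then the node.
At 24: go left to 38.
  At 38: go left to 1.
    At 1: no left child.
    At 1: go right to 21.
      At 21: go left to 37.
        At 37: go left to 28.
          28 is a leaf — visit 28.
        At 37: go right to 7.
          At 7: no left child.
          At 7: go right to 32.
            32 is a leaf — visit 32.
          Visit 7.
        Visit 37.
      At 21: no right child.
      Visit 21.
    Visit 1.
  At 38: go right to 2.
    At 2: go left to 10.
      At 10: no left child.
      At 10: go right to 29.
        29 is a leaf — visit 29.
      Visit 10.
    At 2: no right child.
    Visit 2.
  Visit 38.
At 24: go right to 14.
  14 is a leaf — visit 14.
Visit 24.
Full post-order sequence: 28, 32, 7, 37, 21, 1, 29, 10, 2, 38, 14, 24.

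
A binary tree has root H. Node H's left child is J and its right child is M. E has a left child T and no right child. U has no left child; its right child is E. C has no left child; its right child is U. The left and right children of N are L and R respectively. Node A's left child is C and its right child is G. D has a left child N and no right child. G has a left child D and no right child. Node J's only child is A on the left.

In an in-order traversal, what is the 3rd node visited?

In-order visits the left subtree, then the node, then the right subtree.
At H: go left to J.
  At J: go left to A.
    At A: go left to C.
      At C: no left child.
      Visit C.
      At C: go right to U.
        At U: no left child.
        Visit U.
        At U: go right to E.
          At E: go left to T.
            T is a leaf — visit T.
          Visit E.
          At E: no right child.
    Visit A.
    At A: go right to G.
      At G: go left to D.
        At D: go left to N.
          At N: go left to L.
            L is a leaf — visit L.
          Visit N.
          At N: go right to R.
            R is a leaf — visit R.
        Visit D.
        At D: no right child.
      Visit G.
      At G: no right child.
  Visit J.
  At J: no right child.
Visit H.
At H: go right to M.
  M is a leaf — visit M.
Full in-order sequence: C, U, T, E, A, L, N, R, D, G, J, H, M.

T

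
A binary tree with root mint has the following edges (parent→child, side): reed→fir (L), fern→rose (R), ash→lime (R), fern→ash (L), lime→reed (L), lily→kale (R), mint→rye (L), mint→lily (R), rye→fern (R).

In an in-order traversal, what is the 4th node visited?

reed

In-order visits the left subtree, then the node, then the right subtree.
At mint: go left to rye.
  At rye: no left child.
  Visit rye.
  At rye: go right to fern.
    At fern: go left to ash.
      At ash: no left child.
      Visit ash.
      At ash: go right to lime.
        At lime: go left to reed.
          At reed: go left to fir.
            fir is a leaf — visit fir.
          Visit reed.
          At reed: no right child.
        Visit lime.
        At lime: no right child.
    Visit fern.
    At fern: go right to rose.
      rose is a leaf — visit rose.
Visit mint.
At mint: go right to lily.
  At lily: no left child.
  Visit lily.
  At lily: go right to kale.
    kale is a leaf — visit kale.
Full in-order sequence: rye, ash, fir, reed, lime, fern, rose, mint, lily, kale.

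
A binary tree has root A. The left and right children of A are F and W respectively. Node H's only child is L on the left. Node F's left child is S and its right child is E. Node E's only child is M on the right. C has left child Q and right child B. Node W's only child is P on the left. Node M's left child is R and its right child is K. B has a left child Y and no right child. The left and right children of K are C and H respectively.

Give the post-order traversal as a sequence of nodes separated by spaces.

S R Q Y B C L H K M E F P W A

Post-order visits the left subtree, then the right subtree, then the node.
At A: go left to F.
  At F: go left to S.
    S is a leaf — visit S.
  At F: go right to E.
    At E: no left child.
    At E: go right to M.
      At M: go left to R.
        R is a leaf — visit R.
      At M: go right to K.
        At K: go left to C.
          At C: go left to Q.
            Q is a leaf — visit Q.
          At C: go right to B.
            At B: go left to Y.
              Y is a leaf — visit Y.
            At B: no right child.
            Visit B.
          Visit C.
        At K: go right to H.
          At H: go left to L.
            L is a leaf — visit L.
          At H: no right child.
          Visit H.
        Visit K.
      Visit M.
    Visit E.
  Visit F.
At A: go right to W.
  At W: go left to P.
    P is a leaf — visit P.
  At W: no right child.
  Visit W.
Visit A.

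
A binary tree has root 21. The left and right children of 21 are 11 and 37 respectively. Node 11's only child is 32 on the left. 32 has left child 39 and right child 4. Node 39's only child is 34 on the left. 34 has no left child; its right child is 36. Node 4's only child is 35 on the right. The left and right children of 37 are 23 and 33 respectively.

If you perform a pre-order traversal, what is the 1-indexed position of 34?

Pre-order visits the node, then its left subtree, then its right subtree.
Visit 21.
At 21: go left to 11.
  Visit 11.
  At 11: go left to 32.
    Visit 32.
    At 32: go left to 39.
      Visit 39.
      At 39: go left to 34.
        Visit 34.
        At 34: no left child.
        At 34: go right to 36.
          36 is a leaf — visit 36.
      At 39: no right child.
    At 32: go right to 4.
      Visit 4.
      At 4: no left child.
      At 4: go right to 35.
        35 is a leaf — visit 35.
  At 11: no right child.
At 21: go right to 37.
  Visit 37.
  At 37: go left to 23.
    23 is a leaf — visit 23.
  At 37: go right to 33.
    33 is a leaf — visit 33.
Full pre-order sequence: 21, 11, 32, 39, 34, 36, 4, 35, 37, 23, 33.

5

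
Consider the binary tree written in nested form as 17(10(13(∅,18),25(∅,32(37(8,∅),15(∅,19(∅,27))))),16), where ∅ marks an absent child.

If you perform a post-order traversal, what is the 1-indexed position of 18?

Post-order visits the left subtree, then the right subtree, then the node.
At 17: go left to 10.
  At 10: go left to 13.
    At 13: no left child.
    At 13: go right to 18.
      18 is a leaf — visit 18.
    Visit 13.
  At 10: go right to 25.
    At 25: no left child.
    At 25: go right to 32.
      At 32: go left to 37.
        At 37: go left to 8.
          8 is a leaf — visit 8.
        At 37: no right child.
        Visit 37.
      At 32: go right to 15.
        At 15: no left child.
        At 15: go right to 19.
          At 19: no left child.
          At 19: go right to 27.
            27 is a leaf — visit 27.
          Visit 19.
        Visit 15.
      Visit 32.
    Visit 25.
  Visit 10.
At 17: go right to 16.
  16 is a leaf — visit 16.
Visit 17.
Full post-order sequence: 18, 13, 8, 37, 27, 19, 15, 32, 25, 10, 16, 17.

1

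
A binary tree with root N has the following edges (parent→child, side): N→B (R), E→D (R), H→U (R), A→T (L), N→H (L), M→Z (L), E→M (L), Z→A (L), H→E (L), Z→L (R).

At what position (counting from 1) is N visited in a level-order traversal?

1

Level-order visits nodes level by level from the root, left to right within each level.
Level 0: N
Level 1: H, B
Level 2: E, U
Level 3: M, D
Level 4: Z
Level 5: A, L
Level 6: T
Full level-order sequence: N, H, B, E, U, M, D, Z, A, L, T.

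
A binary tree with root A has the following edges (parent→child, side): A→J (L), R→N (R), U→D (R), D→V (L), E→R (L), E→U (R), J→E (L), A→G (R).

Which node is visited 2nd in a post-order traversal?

Post-order visits the left subtree, then the right subtree, then the node.
At A: go left to J.
  At J: go left to E.
    At E: go left to R.
      At R: no left child.
      At R: go right to N.
        N is a leaf — visit N.
      Visit R.
    At E: go right to U.
      At U: no left child.
      At U: go right to D.
        At D: go left to V.
          V is a leaf — visit V.
        At D: no right child.
        Visit D.
      Visit U.
    Visit E.
  At J: no right child.
  Visit J.
At A: go right to G.
  G is a leaf — visit G.
Visit A.
Full post-order sequence: N, R, V, D, U, E, J, G, A.

R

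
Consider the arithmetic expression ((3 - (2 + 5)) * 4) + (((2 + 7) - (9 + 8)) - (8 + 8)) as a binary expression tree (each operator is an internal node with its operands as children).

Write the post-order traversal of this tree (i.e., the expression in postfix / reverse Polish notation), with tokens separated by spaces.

Post-order on an expression tree gives postfix notation: for each operator, emit left operand, right operand, then the operator.

3 2 5 + - 4 * 2 7 + 9 8 + - 8 8 + - +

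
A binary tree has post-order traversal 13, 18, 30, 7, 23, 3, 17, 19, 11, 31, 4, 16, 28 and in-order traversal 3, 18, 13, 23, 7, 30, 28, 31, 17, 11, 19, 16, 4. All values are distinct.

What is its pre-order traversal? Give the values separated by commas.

28, 3, 23, 18, 13, 7, 30, 16, 31, 11, 17, 19, 4

The last element of post-order is the root; it splits in-order into left and right subtrees.
Root 28: left subtree has 6 nodes {3, 18, 13, 23, 7, 30}, right has 6 {31, 17, 11, 19, 16, 4}.
  Root 3: left subtree has 0 nodes { }, right has 5 {18, 13, 23, 7, 30}.
    Root 23: left subtree has 2 nodes {18, 13}, right has 2 {7, 30}.
      Root 18: left subtree has 0 nodes { }, right has 1 {13}.
      Root 7: left subtree has 0 nodes { }, right has 1 {30}.
  Root 16: left subtree has 4 nodes {31, 17, 11, 19}, right has 1 {4}.
    Root 31: left subtree has 0 nodes { }, right has 3 {17, 11, 19}.
      Root 11: left subtree has 1 node {17}, right has 1 {19}.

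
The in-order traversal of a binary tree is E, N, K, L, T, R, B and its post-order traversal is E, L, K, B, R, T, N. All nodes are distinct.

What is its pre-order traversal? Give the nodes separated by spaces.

The last element of post-order is the root; it splits in-order into left and right subtrees.
Root N: left subtree has 1 node {E}, right has 5 {K, L, T, R, B}.
  Root T: left subtree has 2 nodes {K, L}, right has 2 {R, B}.
    Root K: left subtree has 0 nodes { }, right has 1 {L}.
    Root R: left subtree has 0 nodes { }, right has 1 {B}.

N E T K L R B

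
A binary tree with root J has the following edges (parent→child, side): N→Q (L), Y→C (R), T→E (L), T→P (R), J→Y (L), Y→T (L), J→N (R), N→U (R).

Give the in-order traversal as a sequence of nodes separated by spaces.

In-order visits the left subtree, then the node, then the right subtree.
At J: go left to Y.
  At Y: go left to T.
    At T: go left to E.
      E is a leaf — visit E.
    Visit T.
    At T: go right to P.
      P is a leaf — visit P.
  Visit Y.
  At Y: go right to C.
    C is a leaf — visit C.
Visit J.
At J: go right to N.
  At N: go left to Q.
    Q is a leaf — visit Q.
  Visit N.
  At N: go right to U.
    U is a leaf — visit U.

E T P Y C J Q N U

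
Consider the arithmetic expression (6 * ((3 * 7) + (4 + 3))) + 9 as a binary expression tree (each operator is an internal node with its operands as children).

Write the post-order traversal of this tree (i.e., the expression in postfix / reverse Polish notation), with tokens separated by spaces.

6 3 7 * 4 3 + + * 9 +

Post-order on an expression tree gives postfix notation: for each operator, emit left operand, right operand, then the operator.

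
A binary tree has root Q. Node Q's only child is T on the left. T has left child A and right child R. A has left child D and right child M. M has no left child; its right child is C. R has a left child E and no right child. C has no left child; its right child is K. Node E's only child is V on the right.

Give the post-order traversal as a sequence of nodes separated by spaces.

Post-order visits the left subtree, then the right subtree, then the node.
At Q: go left to T.
  At T: go left to A.
    At A: go left to D.
      D is a leaf — visit D.
    At A: go right to M.
      At M: no left child.
      At M: go right to C.
        At C: no left child.
        At C: go right to K.
          K is a leaf — visit K.
        Visit C.
      Visit M.
    Visit A.
  At T: go right to R.
    At R: go left to E.
      At E: no left child.
      At E: go right to V.
        V is a leaf — visit V.
      Visit E.
    At R: no right child.
    Visit R.
  Visit T.
At Q: no right child.
Visit Q.

D K C M A V E R T Q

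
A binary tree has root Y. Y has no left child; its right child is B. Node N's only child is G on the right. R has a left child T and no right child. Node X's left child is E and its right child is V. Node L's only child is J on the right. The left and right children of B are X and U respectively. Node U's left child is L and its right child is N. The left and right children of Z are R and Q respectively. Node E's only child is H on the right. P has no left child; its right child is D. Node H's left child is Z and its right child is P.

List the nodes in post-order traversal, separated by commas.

T, R, Q, Z, D, P, H, E, V, X, J, L, G, N, U, B, Y

Post-order visits the left subtree, then the right subtree, then the node.
At Y: no left child.
At Y: go right to B.
  At B: go left to X.
    At X: go left to E.
      At E: no left child.
      At E: go right to H.
        At H: go left to Z.
          At Z: go left to R.
            At R: go left to T.
              T is a leaf — visit T.
            At R: no right child.
            Visit R.
          At Z: go right to Q.
            Q is a leaf — visit Q.
          Visit Z.
        At H: go right to P.
          At P: no left child.
          At P: go right to D.
            D is a leaf — visit D.
          Visit P.
        Visit H.
      Visit E.
    At X: go right to V.
      V is a leaf — visit V.
    Visit X.
  At B: go right to U.
    At U: go left to L.
      At L: no left child.
      At L: go right to J.
        J is a leaf — visit J.
      Visit L.
    At U: go right to N.
      At N: no left child.
      At N: go right to G.
        G is a leaf — visit G.
      Visit N.
    Visit U.
  Visit B.
Visit Y.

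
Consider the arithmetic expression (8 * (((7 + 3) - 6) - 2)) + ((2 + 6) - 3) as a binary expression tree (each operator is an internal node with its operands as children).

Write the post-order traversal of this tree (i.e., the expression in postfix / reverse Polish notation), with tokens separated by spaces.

8 7 3 + 6 - 2 - * 2 6 + 3 - +

Post-order on an expression tree gives postfix notation: for each operator, emit left operand, right operand, then the operator.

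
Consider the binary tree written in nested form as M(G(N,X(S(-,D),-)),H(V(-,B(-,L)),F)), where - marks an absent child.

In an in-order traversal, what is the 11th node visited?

F

In-order visits the left subtree, then the node, then the right subtree.
At M: go left to G.
  At G: go left to N.
    N is a leaf — visit N.
  Visit G.
  At G: go right to X.
    At X: go left to S.
      At S: no left child.
      Visit S.
      At S: go right to D.
        D is a leaf — visit D.
    Visit X.
    At X: no right child.
Visit M.
At M: go right to H.
  At H: go left to V.
    At V: no left child.
    Visit V.
    At V: go right to B.
      At B: no left child.
      Visit B.
      At B: go right to L.
        L is a leaf — visit L.
  Visit H.
  At H: go right to F.
    F is a leaf — visit F.
Full in-order sequence: N, G, S, D, X, M, V, B, L, H, F.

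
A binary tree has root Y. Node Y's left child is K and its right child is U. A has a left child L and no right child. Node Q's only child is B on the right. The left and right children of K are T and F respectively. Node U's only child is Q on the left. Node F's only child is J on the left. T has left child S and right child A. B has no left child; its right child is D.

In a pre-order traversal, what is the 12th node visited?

Pre-order visits the node, then its left subtree, then its right subtree.
Visit Y.
At Y: go left to K.
  Visit K.
  At K: go left to T.
    Visit T.
    At T: go left to S.
      S is a leaf — visit S.
    At T: go right to A.
      Visit A.
      At A: go left to L.
        L is a leaf — visit L.
      At A: no right child.
  At K: go right to F.
    Visit F.
    At F: go left to J.
      J is a leaf — visit J.
    At F: no right child.
At Y: go right to U.
  Visit U.
  At U: go left to Q.
    Visit Q.
    At Q: no left child.
    At Q: go right to B.
      Visit B.
      At B: no left child.
      At B: go right to D.
        D is a leaf — visit D.
  At U: no right child.
Full pre-order sequence: Y, K, T, S, A, L, F, J, U, Q, B, D.

D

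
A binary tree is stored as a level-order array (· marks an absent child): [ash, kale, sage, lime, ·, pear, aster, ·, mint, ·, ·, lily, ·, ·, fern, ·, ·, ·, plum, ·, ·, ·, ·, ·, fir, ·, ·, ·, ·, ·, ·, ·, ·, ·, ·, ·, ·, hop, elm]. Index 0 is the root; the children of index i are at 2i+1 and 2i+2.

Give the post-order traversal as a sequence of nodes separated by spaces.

hop elm plum mint lime kale fir lily pear fern aster sage ash

Post-order visits the left subtree, then the right subtree, then the node.
At ash: go left to kale.
  At kale: go left to lime.
    At lime: no left child.
    At lime: go right to mint.
      At mint: no left child.
      At mint: go right to plum.
        At plum: go left to hop.
          hop is a leaf — visit hop.
        At plum: go right to elm.
          elm is a leaf — visit elm.
        Visit plum.
      Visit mint.
    Visit lime.
  At kale: no right child.
  Visit kale.
At ash: go right to sage.
  At sage: go left to pear.
    At pear: go left to lily.
      At lily: no left child.
      At lily: go right to fir.
        fir is a leaf — visit fir.
      Visit lily.
    At pear: no right child.
    Visit pear.
  At sage: go right to aster.
    At aster: no left child.
    At aster: go right to fern.
      fern is a leaf — visit fern.
    Visit aster.
  Visit sage.
Visit ash.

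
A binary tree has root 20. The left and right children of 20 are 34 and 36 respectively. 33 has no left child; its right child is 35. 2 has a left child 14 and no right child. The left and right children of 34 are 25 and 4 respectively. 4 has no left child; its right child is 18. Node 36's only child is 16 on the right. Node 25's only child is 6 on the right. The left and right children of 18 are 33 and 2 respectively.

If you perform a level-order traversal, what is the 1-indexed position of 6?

7

Level-order visits nodes level by level from the root, left to right within each level.
Level 0: 20
Level 1: 34, 36
Level 2: 25, 4, 16
Level 3: 6, 18
Level 4: 33, 2
Level 5: 35, 14
Full level-order sequence: 20, 34, 36, 25, 4, 16, 6, 18, 33, 2, 35, 14.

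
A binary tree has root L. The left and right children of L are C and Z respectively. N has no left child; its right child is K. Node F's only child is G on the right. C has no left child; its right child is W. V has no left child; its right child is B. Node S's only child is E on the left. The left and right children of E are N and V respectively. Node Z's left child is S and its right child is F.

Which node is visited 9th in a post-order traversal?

Post-order visits the left subtree, then the right subtree, then the node.
At L: go left to C.
  At C: no left child.
  At C: go right to W.
    W is a leaf — visit W.
  Visit C.
At L: go right to Z.
  At Z: go left to S.
    At S: go left to E.
      At E: go left to N.
        At N: no left child.
        At N: go right to K.
          K is a leaf — visit K.
        Visit N.
      At E: go right to V.
        At V: no left child.
        At V: go right to B.
          B is a leaf — visit B.
        Visit V.
      Visit E.
    At S: no right child.
    Visit S.
  At Z: go right to F.
    At F: no left child.
    At F: go right to G.
      G is a leaf — visit G.
    Visit F.
  Visit Z.
Visit L.
Full post-order sequence: W, C, K, N, B, V, E, S, G, F, Z, L.

G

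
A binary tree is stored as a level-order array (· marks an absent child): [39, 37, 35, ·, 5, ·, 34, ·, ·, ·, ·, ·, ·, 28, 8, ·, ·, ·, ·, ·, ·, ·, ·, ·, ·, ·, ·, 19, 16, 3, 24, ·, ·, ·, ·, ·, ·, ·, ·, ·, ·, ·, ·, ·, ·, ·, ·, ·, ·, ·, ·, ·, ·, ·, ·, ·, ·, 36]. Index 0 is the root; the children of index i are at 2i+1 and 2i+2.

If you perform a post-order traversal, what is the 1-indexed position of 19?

3

Post-order visits the left subtree, then the right subtree, then the node.
At 39: go left to 37.
  At 37: no left child.
  At 37: go right to 5.
    5 is a leaf — visit 5.
  Visit 37.
At 39: go right to 35.
  At 35: no left child.
  At 35: go right to 34.
    At 34: go left to 28.
      At 28: go left to 19.
        19 is a leaf — visit 19.
      At 28: go right to 16.
        At 16: go left to 36.
          36 is a leaf — visit 36.
        At 16: no right child.
        Visit 16.
      Visit 28.
    At 34: go right to 8.
      At 8: go left to 3.
        3 is a leaf — visit 3.
      At 8: go right to 24.
        24 is a leaf — visit 24.
      Visit 8.
    Visit 34.
  Visit 35.
Visit 39.
Full post-order sequence: 5, 37, 19, 36, 16, 28, 3, 24, 8, 34, 35, 39.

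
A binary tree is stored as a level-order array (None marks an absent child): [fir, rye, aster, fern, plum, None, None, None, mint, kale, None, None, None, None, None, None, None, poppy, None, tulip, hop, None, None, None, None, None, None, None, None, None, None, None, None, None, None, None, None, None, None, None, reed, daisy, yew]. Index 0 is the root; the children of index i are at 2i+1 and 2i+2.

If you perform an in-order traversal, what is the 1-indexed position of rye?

4

In-order visits the left subtree, then the node, then the right subtree.
At fir: go left to rye.
  At rye: go left to fern.
    At fern: no left child.
    Visit fern.
    At fern: go right to mint.
      At mint: go left to poppy.
        poppy is a leaf — visit poppy.
      Visit mint.
      At mint: no right child.
  Visit rye.
  At rye: go right to plum.
    At plum: go left to kale.
      At kale: go left to tulip.
        At tulip: no left child.
        Visit tulip.
        At tulip: go right to reed.
          reed is a leaf — visit reed.
      Visit kale.
      At kale: go right to hop.
        At hop: go left to daisy.
          daisy is a leaf — visit daisy.
        Visit hop.
        At hop: go right to yew.
          yew is a leaf — visit yew.
    Visit plum.
    At plum: no right child.
Visit fir.
At fir: go right to aster.
  aster is a leaf — visit aster.
Full in-order sequence: fern, poppy, mint, rye, tulip, reed, kale, daisy, hop, yew, plum, fir, aster.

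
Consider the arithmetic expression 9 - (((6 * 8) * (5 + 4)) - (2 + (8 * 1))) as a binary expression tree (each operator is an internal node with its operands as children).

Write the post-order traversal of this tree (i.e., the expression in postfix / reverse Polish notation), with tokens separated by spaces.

Post-order on an expression tree gives postfix notation: for each operator, emit left operand, right operand, then the operator.

9 6 8 * 5 4 + * 2 8 1 * + - -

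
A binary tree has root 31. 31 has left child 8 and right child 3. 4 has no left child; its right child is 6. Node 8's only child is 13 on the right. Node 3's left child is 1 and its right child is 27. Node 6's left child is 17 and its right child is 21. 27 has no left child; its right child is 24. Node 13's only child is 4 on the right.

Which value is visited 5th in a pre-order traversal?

Pre-order visits the node, then its left subtree, then its right subtree.
Visit 31.
At 31: go left to 8.
  Visit 8.
  At 8: no left child.
  At 8: go right to 13.
    Visit 13.
    At 13: no left child.
    At 13: go right to 4.
      Visit 4.
      At 4: no left child.
      At 4: go right to 6.
        Visit 6.
        At 6: go left to 17.
          17 is a leaf — visit 17.
        At 6: go right to 21.
          21 is a leaf — visit 21.
At 31: go right to 3.
  Visit 3.
  At 3: go left to 1.
    1 is a leaf — visit 1.
  At 3: go right to 27.
    Visit 27.
    At 27: no left child.
    At 27: go right to 24.
      24 is a leaf — visit 24.
Full pre-order sequence: 31, 8, 13, 4, 6, 17, 21, 3, 1, 27, 24.

6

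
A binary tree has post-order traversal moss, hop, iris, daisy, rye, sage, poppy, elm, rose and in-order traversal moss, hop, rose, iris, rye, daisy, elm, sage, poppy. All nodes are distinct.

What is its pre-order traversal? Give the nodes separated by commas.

The last element of post-order is the root; it splits in-order into left and right subtrees.
Root rose: left subtree has 2 nodes {moss, hop}, right has 6 {iris, rye, daisy, elm, sage, poppy}.
  Root hop: left subtree has 1 node {moss}, right has 0 { }.
  Root elm: left subtree has 3 nodes {iris, rye, daisy}, right has 2 {sage, poppy}.
    Root rye: left subtree has 1 node {iris}, right has 1 {daisy}.
    Root poppy: left subtree has 1 node {sage}, right has 0 { }.

rose, hop, moss, elm, rye, iris, daisy, poppy, sage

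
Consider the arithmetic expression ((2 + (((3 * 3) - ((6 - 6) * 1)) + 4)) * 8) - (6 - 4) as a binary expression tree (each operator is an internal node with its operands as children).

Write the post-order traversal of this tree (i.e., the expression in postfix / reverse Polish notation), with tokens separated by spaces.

2 3 3 * 6 6 - 1 * - 4 + + 8 * 6 4 - -

Post-order on an expression tree gives postfix notation: for each operator, emit left operand, right operand, then the operator.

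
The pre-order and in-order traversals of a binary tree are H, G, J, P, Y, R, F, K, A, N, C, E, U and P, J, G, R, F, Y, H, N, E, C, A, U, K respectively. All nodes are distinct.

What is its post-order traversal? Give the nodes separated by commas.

The first element of pre-order is the root; it splits in-order into left and right subtrees.
Root H: left subtree has 6 nodes {P, J, G, R, F, Y}, right has 6 {N, E, C, A, U, K}.
  Root G: left subtree has 2 nodes {P, J}, right has 3 {R, F, Y}.
    Root J: left subtree has 1 node {P}, right has 0 { }.
    Root Y: left subtree has 2 nodes {R, F}, right has 0 { }.
      Root R: left subtree has 0 nodes { }, right has 1 {F}.
  Root K: left subtree has 5 nodes {N, E, C, A, U}, right has 0 { }.
    Root A: left subtree has 3 nodes {N, E, C}, right has 1 {U}.
      Root N: left subtree has 0 nodes { }, right has 2 {E, C}.
        Root C: left subtree has 1 node {E}, right has 0 { }.

P, J, F, R, Y, G, E, C, N, U, A, K, H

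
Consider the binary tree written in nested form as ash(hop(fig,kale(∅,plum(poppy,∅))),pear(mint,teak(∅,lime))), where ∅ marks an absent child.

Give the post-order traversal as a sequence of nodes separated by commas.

fig, poppy, plum, kale, hop, mint, lime, teak, pear, ash

Post-order visits the left subtree, then the right subtree, then the node.
At ash: go left to hop.
  At hop: go left to fig.
    fig is a leaf — visit fig.
  At hop: go right to kale.
    At kale: no left child.
    At kale: go right to plum.
      At plum: go left to poppy.
        poppy is a leaf — visit poppy.
      At plum: no right child.
      Visit plum.
    Visit kale.
  Visit hop.
At ash: go right to pear.
  At pear: go left to mint.
    mint is a leaf — visit mint.
  At pear: go right to teak.
    At teak: no left child.
    At teak: go right to lime.
      lime is a leaf — visit lime.
    Visit teak.
  Visit pear.
Visit ash.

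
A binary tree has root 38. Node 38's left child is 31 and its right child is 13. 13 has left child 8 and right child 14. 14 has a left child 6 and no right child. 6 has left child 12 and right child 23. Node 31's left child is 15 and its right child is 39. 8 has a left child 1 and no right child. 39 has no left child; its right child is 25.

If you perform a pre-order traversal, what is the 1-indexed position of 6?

Pre-order visits the node, then its left subtree, then its right subtree.
Visit 38.
At 38: go left to 31.
  Visit 31.
  At 31: go left to 15.
    15 is a leaf — visit 15.
  At 31: go right to 39.
    Visit 39.
    At 39: no left child.
    At 39: go right to 25.
      25 is a leaf — visit 25.
At 38: go right to 13.
  Visit 13.
  At 13: go left to 8.
    Visit 8.
    At 8: go left to 1.
      1 is a leaf — visit 1.
    At 8: no right child.
  At 13: go right to 14.
    Visit 14.
    At 14: go left to 6.
      Visit 6.
      At 6: go left to 12.
        12 is a leaf — visit 12.
      At 6: go right to 23.
        23 is a leaf — visit 23.
    At 14: no right child.
Full pre-order sequence: 38, 31, 15, 39, 25, 13, 8, 1, 14, 6, 12, 23.

10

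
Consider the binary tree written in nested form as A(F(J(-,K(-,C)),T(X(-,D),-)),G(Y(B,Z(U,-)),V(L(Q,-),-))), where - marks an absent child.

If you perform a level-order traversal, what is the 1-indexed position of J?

Level-order visits nodes level by level from the root, left to right within each level.
Level 0: A
Level 1: F, G
Level 2: J, T, Y, V
Level 3: K, X, B, Z, L
Level 4: C, D, U, Q
Full level-order sequence: A, F, G, J, T, Y, V, K, X, B, Z, L, C, D, U, Q.

4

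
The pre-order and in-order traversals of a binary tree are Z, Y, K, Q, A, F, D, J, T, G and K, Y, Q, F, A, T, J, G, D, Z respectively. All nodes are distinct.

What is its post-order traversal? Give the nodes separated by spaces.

The first element of pre-order is the root; it splits in-order into left and right subtrees.
Root Z: left subtree has 9 nodes {K, Y, Q, F, A, T, J, G, D}, right has 0 { }.
  Root Y: left subtree has 1 node {K}, right has 7 {Q, F, A, T, J, G, D}.
    Root Q: left subtree has 0 nodes { }, right has 6 {F, A, T, J, G, D}.
      Root A: left subtree has 1 node {F}, right has 4 {T, J, G, D}.
        Root D: left subtree has 3 nodes {T, J, G}, right has 0 { }.
          Root J: left subtree has 1 node {T}, right has 1 {G}.

K F T G J D A Q Y Z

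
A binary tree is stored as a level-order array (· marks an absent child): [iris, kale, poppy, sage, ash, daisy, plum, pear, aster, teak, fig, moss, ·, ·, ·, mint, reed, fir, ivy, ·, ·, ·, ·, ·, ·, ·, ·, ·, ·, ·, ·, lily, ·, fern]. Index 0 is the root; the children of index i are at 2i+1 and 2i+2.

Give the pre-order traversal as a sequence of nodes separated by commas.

Pre-order visits the node, then its left subtree, then its right subtree.
Visit iris.
At iris: go left to kale.
  Visit kale.
  At kale: go left to sage.
    Visit sage.
    At sage: go left to pear.
      Visit pear.
      At pear: go left to mint.
        Visit mint.
        At mint: go left to lily.
          lily is a leaf — visit lily.
        At mint: no right child.
      At pear: go right to reed.
        Visit reed.
        At reed: go left to fern.
          fern is a leaf — visit fern.
        At reed: no right child.
    At sage: go right to aster.
      Visit aster.
      At aster: go left to fir.
        fir is a leaf — visit fir.
      At aster: go right to ivy.
        ivy is a leaf — visit ivy.
  At kale: go right to ash.
    Visit ash.
    At ash: go left to teak.
      teak is a leaf — visit teak.
    At ash: go right to fig.
      fig is a leaf — visit fig.
At iris: go right to poppy.
  Visit poppy.
  At poppy: go left to daisy.
    Visit daisy.
    At daisy: go left to moss.
      moss is a leaf — visit moss.
    At daisy: no right child.
  At poppy: go right to plum.
    plum is a leaf — visit plum.

iris, kale, sage, pear, mint, lily, reed, fern, aster, fir, ivy, ash, teak, fig, poppy, daisy, moss, plum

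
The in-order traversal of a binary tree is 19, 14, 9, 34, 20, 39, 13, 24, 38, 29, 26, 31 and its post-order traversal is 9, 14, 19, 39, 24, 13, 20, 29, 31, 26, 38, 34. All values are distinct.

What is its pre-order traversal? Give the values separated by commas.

34, 19, 14, 9, 38, 20, 13, 39, 24, 26, 29, 31

The last element of post-order is the root; it splits in-order into left and right subtrees.
Root 34: left subtree has 3 nodes {19, 14, 9}, right has 8 {20, 39, 13, 24, 38, 29, 26, 31}.
  Root 19: left subtree has 0 nodes { }, right has 2 {14, 9}.
    Root 14: left subtree has 0 nodes { }, right has 1 {9}.
  Root 38: left subtree has 4 nodes {20, 39, 13, 24}, right has 3 {29, 26, 31}.
    Root 20: left subtree has 0 nodes { }, right has 3 {39, 13, 24}.
      Root 13: left subtree has 1 node {39}, right has 1 {24}.
    Root 26: left subtree has 1 node {29}, right has 1 {31}.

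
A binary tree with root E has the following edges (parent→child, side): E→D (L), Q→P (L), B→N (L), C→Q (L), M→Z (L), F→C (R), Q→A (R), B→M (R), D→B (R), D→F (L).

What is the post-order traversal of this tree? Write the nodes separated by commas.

Post-order visits the left subtree, then the right subtree, then the node.
At E: go left to D.
  At D: go left to F.
    At F: no left child.
    At F: go right to C.
      At C: go left to Q.
        At Q: go left to P.
          P is a leaf — visit P.
        At Q: go right to A.
          A is a leaf — visit A.
        Visit Q.
      At C: no right child.
      Visit C.
    Visit F.
  At D: go right to B.
    At B: go left to N.
      N is a leaf — visit N.
    At B: go right to M.
      At M: go left to Z.
        Z is a leaf — visit Z.
      At M: no right child.
      Visit M.
    Visit B.
  Visit D.
At E: no right child.
Visit E.

P, A, Q, C, F, N, Z, M, B, D, E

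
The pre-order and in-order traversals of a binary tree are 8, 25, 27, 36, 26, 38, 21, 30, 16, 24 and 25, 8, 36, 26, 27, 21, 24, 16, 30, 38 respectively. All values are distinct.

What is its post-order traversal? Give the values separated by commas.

The first element of pre-order is the root; it splits in-order into left and right subtrees.
Root 8: left subtree has 1 node {25}, right has 8 {36, 26, 27, 21, 24, 16, 30, 38}.
  Root 27: left subtree has 2 nodes {36, 26}, right has 5 {21, 24, 16, 30, 38}.
    Root 36: left subtree has 0 nodes { }, right has 1 {26}.
    Root 38: left subtree has 4 nodes {21, 24, 16, 30}, right has 0 { }.
      Root 21: left subtree has 0 nodes { }, right has 3 {24, 16, 30}.
        Root 30: left subtree has 2 nodes {24, 16}, right has 0 { }.
          Root 16: left subtree has 1 node {24}, right has 0 { }.

25, 26, 36, 24, 16, 30, 21, 38, 27, 8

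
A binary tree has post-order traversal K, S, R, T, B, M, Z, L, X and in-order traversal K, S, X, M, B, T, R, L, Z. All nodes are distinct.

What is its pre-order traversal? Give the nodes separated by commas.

The last element of post-order is the root; it splits in-order into left and right subtrees.
Root X: left subtree has 2 nodes {K, S}, right has 6 {M, B, T, R, L, Z}.
  Root S: left subtree has 1 node {K}, right has 0 { }.
  Root L: left subtree has 4 nodes {M, B, T, R}, right has 1 {Z}.
    Root M: left subtree has 0 nodes { }, right has 3 {B, T, R}.
      Root B: left subtree has 0 nodes { }, right has 2 {T, R}.
        Root T: left subtree has 0 nodes { }, right has 1 {R}.

X, S, K, L, M, B, T, R, Z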